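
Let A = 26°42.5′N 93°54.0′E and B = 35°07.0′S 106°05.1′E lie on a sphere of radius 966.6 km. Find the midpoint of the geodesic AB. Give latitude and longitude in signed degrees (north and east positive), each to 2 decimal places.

Central angle δ = 1.0976 rad. Interpolating on the sphere with fraction f = 0.5:
P = [sin((1−f)δ)·A + sin(fδ)·B] / sin δ = 0.5861·A + 0.5861·B in Cartesian coordinates,
giving P = (-0.1684, 0.9830, -0.0737), i.e. latitude -4.23°, longitude 99.72°.

-4.23°, 99.72°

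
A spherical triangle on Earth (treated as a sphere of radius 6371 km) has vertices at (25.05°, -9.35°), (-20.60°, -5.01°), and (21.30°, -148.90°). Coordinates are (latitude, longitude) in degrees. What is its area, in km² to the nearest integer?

64955604 km²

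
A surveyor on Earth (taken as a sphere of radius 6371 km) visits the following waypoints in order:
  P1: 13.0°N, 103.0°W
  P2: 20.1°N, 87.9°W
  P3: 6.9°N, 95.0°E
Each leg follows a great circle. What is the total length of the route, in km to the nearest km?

Leg P1→P2: central angle 0.2811 rad, distance 1791.2 km.
Leg P2→P3: central angle 2.6677 rad, distance 16996.1 km.
Total: 1791.2 + 16996.1 ≈ 18787 km.

18787 km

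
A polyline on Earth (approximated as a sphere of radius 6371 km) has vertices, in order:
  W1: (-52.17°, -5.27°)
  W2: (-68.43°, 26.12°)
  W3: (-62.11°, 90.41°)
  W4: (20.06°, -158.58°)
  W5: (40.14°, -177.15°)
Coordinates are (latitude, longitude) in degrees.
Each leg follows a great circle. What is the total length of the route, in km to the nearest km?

21277 km

Leg W1→W2: central angle 0.3845 rad, distance 2449.4 km.
Leg W2→W3: central angle 0.4589 rad, distance 2923.4 km.
Leg W3→W4: central angle 2.0496 rad, distance 13057.9 km.
Leg W4→W5: central angle 0.4468 rad, distance 2846.7 km.
Total: 2449.4 + 2923.4 + 13057.9 + 2846.7 ≈ 21277 km.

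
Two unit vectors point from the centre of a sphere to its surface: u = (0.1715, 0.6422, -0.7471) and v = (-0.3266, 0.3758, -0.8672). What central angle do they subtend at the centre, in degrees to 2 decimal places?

u·v = 0.8332; |u| = 1.0000, |v| = 1.0000.
cos θ = (u·v)/(|u||v|) = 0.8332, so θ = 33.57°.

33.57°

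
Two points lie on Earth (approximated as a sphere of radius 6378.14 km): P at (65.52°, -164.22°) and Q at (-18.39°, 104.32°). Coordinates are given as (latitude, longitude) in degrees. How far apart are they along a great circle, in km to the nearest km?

With latitudes φ₁ = 65.520°, φ₂ = -18.390° and longitude difference Δλ = -91.460°:
Haversine: a = sin²(Δφ/2) + cos φ₁ cos φ₂ sin²(Δλ/2) = 0.4470 + (0.4144)(0.9489)(0.5127) = 0.64857.
Central angle c = 2·arcsin(√a) = 1.87249 rad.
Distance = R·c = 6378.14 × 1.8725 ≈ 11943 km.

11943 km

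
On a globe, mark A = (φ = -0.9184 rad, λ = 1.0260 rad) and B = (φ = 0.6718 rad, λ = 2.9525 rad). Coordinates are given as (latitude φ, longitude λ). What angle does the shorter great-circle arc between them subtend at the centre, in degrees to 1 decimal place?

131.3°

In radians: φ₁ = -0.9184, φ₂ = 0.6718, Δλ = 110.380° = 1.9265 rad.
Haversine: a = sin²(Δφ/2) + cos φ₁ cos φ₂ sin²(Δλ/2) = 0.5097 + (0.6071)(0.7827)(0.6741) = 0.83003.
Central angle c = 2·arcsin(√a) = 2.29169 rad.
So the angular separation is 131.3°.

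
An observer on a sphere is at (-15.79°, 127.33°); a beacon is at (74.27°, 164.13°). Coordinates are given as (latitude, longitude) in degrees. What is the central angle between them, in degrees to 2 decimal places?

93.04°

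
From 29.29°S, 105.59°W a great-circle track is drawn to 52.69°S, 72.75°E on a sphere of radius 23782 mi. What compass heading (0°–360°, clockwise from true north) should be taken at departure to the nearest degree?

179°

With φ₁ = -0.5112, φ₂ = -0.9196, Δλ = 3.1126 rad, the forward-azimuth formula gives
θ = atan2( sin Δλ cos φ₂ , cos φ₁ sin φ₂ − sin φ₁ cos φ₂ cos Δλ ) = atan2(0.0176, -0.9901) = 178.98°.
So the initial bearing is 179°.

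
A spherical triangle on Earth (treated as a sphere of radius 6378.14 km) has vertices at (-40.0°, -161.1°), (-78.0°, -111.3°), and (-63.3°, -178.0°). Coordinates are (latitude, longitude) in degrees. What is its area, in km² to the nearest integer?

Side lengths (central angles): a = 0.4256, b = 0.4427, c = 0.7502 rad; semiperimeter s = 0.8093.
By l'Huilier's theorem, tan(E/4) = √[tan(s/2) tan((s−a)/2) tan((s−b)/2) tan((s−c)/2)], giving spherical excess E = 0.0853 rad.
Area = E·R² = 0.0853 × (6378.14)² ≈ 3471760 km².

3471760 km²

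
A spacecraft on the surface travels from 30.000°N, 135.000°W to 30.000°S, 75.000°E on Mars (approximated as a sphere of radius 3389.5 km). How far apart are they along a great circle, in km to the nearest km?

9116 km

Let φ₁ = 0.5236 rad, φ₂ = -0.5236 rad, and Δλ = -2.6180 rad.
cos c = sin φ₁ sin φ₂ + cos φ₁ cos φ₂ cos Δλ = (0.5000)(-0.5000) + (0.8660)(0.8660)(-0.8660) = -0.89952,
so c = arccos(-0.89952) = 2.68946 rad.
Distance = R·c = 3389.5 × 2.6895 ≈ 9116 km.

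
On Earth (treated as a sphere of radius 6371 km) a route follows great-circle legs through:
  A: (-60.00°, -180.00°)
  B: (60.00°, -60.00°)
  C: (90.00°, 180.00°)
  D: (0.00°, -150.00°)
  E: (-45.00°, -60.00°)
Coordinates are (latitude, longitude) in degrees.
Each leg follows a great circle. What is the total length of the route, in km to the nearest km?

Leg A→B: central angle 2.6362 rad, distance 16795.4 km.
Leg B→C: central angle 0.5236 rad, distance 3335.8 km.
Leg C→D: central angle 1.5708 rad, distance 10007.5 km.
Leg D→E: central angle 1.5708 rad, distance 10007.5 km.
Total: 16795.4 + 3335.8 + 10007.5 + 10007.5 ≈ 40146 km.

40146 km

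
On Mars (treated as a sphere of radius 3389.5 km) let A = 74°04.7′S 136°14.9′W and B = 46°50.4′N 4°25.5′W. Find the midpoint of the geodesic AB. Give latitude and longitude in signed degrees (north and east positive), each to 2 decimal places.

Central angle δ = 2.5438 rad. Interpolating on the sphere with fraction f = 0.5:
P = [sin((1−f)δ)·A + sin(fδ)·B] / sin δ = 1.6981·A + 1.6981·B in Cartesian coordinates,
giving P = (0.8216, -0.4117, -0.3943), i.e. latitude -23.22°, longitude -26.62°.

-23.22°, -26.62°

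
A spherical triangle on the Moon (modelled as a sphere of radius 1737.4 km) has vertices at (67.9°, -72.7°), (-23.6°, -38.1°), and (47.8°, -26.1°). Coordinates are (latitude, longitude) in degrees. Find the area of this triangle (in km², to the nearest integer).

970769 km²

Side lengths (central angles): a = 1.2603, b = 0.5355, c = 1.6581 rad; semiperimeter s = 1.7269.
By l'Huilier's theorem, tan(E/4) = √[tan(s/2) tan((s−a)/2) tan((s−b)/2) tan((s−c)/2)], giving spherical excess E = 0.3216 rad.
Area = E·R² = 0.3216 × (1737.4)² ≈ 970769 km².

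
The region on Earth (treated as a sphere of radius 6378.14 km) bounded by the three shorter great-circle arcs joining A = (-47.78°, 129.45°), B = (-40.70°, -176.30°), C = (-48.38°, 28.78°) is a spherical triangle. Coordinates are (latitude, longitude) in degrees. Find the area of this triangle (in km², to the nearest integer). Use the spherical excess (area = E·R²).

15388766 km²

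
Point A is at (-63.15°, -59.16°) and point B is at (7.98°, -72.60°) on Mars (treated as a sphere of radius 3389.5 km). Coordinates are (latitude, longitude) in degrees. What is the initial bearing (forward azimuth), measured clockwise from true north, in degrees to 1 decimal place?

With φ₁ = -1.1022, φ₂ = 0.1393, Δλ = -0.2346 rad, the forward-azimuth formula gives
θ = atan2( sin Δλ cos φ₂ , cos φ₁ sin φ₂ − sin φ₁ cos φ₂ cos Δλ ) = atan2(-0.2302, 0.9221) = -14.02°.
Adding 360° brings this into [0°, 360°): 346.0°.

346.0°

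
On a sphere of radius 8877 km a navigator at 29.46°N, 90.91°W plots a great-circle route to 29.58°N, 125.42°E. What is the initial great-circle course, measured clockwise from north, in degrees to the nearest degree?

326°

Δλ = -143.670° = -2.5075 rad.
y = sin Δλ · cos φ₂ = (-0.5924)(0.8697) = -0.5152
x = cos φ₁ sin φ₂ − sin φ₁ cos φ₂ cos Δλ = (0.8707)(0.4936) − (0.4918)(0.8697)(-0.8056) = 0.7744
θ = atan2(y, x) = -33.64°; adding 360° gives 326°.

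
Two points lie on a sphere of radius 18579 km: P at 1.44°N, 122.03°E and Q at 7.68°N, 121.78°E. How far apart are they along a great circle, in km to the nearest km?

2025 km

In radians: φ₁ = 0.0251, φ₂ = 0.1340, Δλ = -0.250° = -0.0044 rad.
cos c = sin φ₁ sin φ₂ + cos φ₁ cos φ₂ cos Δλ = (0.0251)(0.1336) + (0.9997)(0.9910)(1.0000) = 0.99407,
so c = arccos(0.99407) = 0.10900 rad.
Distance = R·c = 18579 × 0.1090 ≈ 2025 km.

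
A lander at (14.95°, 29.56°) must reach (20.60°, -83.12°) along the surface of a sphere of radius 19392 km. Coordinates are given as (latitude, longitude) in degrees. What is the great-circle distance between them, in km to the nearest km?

In radians: φ₁ = 0.2609, φ₂ = 0.3595, Δλ = -112.680° = -1.9666 rad.
Haversine: a = sin²(Δφ/2) + cos φ₁ cos φ₂ sin²(Δλ/2) = 0.0024 + (0.9662)(0.9361)(0.6928) = 0.62897.
Central angle c = 2·arcsin(√a) = 1.83169 rad.
Distance = R·c = 19392 × 1.8317 ≈ 35520 km.

35520 km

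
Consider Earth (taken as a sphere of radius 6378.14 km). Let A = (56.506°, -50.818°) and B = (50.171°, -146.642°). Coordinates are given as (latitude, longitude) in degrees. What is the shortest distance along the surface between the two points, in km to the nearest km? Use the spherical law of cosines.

5878 km

Let φ₁ = 0.9862 rad, φ₂ = 0.8756 rad, and Δλ = -1.6724 rad.
cos c = sin φ₁ sin φ₂ + cos φ₁ cos φ₂ cos Δλ = (0.8339)(0.7680) + (0.5518)(0.6405)(-0.1015) = 0.60457,
so c = arccos(0.60457) = 0.92157 rad.
Distance = R·c = 6378.14 × 0.9216 ≈ 5878 km.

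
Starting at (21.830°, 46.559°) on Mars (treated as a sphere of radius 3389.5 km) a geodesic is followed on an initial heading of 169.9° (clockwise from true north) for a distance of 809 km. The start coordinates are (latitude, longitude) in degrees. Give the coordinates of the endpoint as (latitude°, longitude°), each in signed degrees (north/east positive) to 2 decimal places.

Angular distance δ = d/R = 809/3389.5 = 0.23868 rad; initial bearing θ = 2.9653 rad.
sin φ₂ = sin φ₁ cos δ + cos φ₁ sin δ cos θ = (0.3719)(0.9717) + (0.9283)(0.2364)(-0.9845) = 0.1452, so φ₂ = 8.35°.
Δλ = atan2(sin θ sin δ cos φ₁, cos δ − sin φ₁ sin φ₂) = atan2(0.0385, 0.9176) = 2.402°.
λ₂ = 46.559° + 2.402° = 48.96°.

8.35°, 48.96°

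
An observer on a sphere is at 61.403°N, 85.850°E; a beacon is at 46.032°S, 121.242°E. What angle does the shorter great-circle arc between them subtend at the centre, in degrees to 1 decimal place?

Let φ₁ = 1.0717 rad, φ₂ = -0.8034 rad, and Δλ = 0.6177 rad.
cos c = sin φ₁ sin φ₂ + cos φ₁ cos φ₂ cos Δλ = (0.8780)(-0.7197) + (0.4786)(0.6943)(0.8152) = -0.36103,
so c = arccos(-0.36103) = 1.94017 rad.
So the angular separation is 111.2°.

111.2°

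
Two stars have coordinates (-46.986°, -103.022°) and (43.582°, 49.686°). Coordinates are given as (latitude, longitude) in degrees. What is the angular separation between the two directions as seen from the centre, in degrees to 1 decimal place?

160.6°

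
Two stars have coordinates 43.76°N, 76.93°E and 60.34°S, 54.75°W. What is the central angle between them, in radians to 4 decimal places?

2.5657 rad

With latitudes φ₁ = 43.760°, φ₂ = -60.340° and longitude difference Δλ = -131.680°:
cos c = sin φ₁ sin φ₂ + cos φ₁ cos φ₂ cos Δλ = (0.6916)(-0.8690) + (0.7222)(0.4949)(-0.6650) = -0.83868,
so c = arccos(-0.83868) = 2.56565 rad.
So the angular separation is 2.5657 rad.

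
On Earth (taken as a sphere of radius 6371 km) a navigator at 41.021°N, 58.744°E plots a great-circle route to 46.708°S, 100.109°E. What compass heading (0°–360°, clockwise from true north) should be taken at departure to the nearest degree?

With φ₁ = 0.7160, φ₂ = -0.8152, Δλ = 0.7220 rad, the forward-azimuth formula gives
θ = atan2( sin Δλ cos φ₂ , cos φ₁ sin φ₂ − sin φ₁ cos φ₂ cos Δλ ) = atan2(0.4532, -0.8869) = 152.94°.
So the initial bearing is 153°.

153°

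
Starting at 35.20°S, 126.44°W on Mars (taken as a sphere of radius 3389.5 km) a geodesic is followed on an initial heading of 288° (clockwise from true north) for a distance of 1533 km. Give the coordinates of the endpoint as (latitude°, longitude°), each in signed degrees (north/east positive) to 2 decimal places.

Angular distance δ = d/R = 1533/3389.5 = 0.45228 rad; initial bearing θ = 5.0265 rad.
sin φ₂ = sin φ₁ cos δ + cos φ₁ sin δ cos θ = (-0.5764)(0.8995) + (0.8171)(0.4370)(0.3090) = -0.4081, so φ₂ = -24.09°.
Δλ = atan2(sin θ sin δ cos φ₁, cos δ − sin φ₁ sin φ₂) = atan2(-0.3396, 0.6642) = -27.082°.
λ₂ = -126.440° − 27.082° = -153.52°.

-24.09°, -153.52°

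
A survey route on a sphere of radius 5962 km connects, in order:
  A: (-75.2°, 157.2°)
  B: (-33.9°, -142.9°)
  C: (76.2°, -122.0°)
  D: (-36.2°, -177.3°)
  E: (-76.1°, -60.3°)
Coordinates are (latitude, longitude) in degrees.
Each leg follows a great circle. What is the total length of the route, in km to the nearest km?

35306 km

Leg A→B: central angle 0.8690 rad, distance 5181.1 km.
Leg B→C: central angle 1.9355 rad, distance 11539.5 km.
Leg C→D: central angle 2.0533 rad, distance 12241.6 km.
Leg D→E: central angle 1.0641 rad, distance 6344.1 km.
Total: 5181.1 + 11539.5 + 12241.6 + 6344.1 ≈ 35306 km.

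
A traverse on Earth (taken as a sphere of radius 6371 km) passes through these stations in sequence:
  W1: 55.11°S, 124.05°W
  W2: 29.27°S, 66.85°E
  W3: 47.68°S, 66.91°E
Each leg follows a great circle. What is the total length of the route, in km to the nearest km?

12622 km

Leg W1→W2: central angle 1.6598 rad, distance 10574.9 km.
Leg W2→W3: central angle 0.3213 rad, distance 2047.1 km.
Total: 10574.9 + 2047.1 ≈ 12622 km.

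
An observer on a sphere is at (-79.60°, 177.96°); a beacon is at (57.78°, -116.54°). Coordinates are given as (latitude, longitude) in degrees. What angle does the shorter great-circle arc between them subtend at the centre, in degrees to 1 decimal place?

With latitudes φ₁ = -79.600°, φ₂ = 57.780° and longitude difference Δλ = 65.500°:
cos c = sin φ₁ sin φ₂ + cos φ₁ cos φ₂ cos Δλ = (-0.9836)(0.8460) + (0.1805)(0.5332)(0.4147) = -0.79220,
so c = arccos(-0.79220) = 2.48519 rad.
So the angular separation is 142.4°.

142.4°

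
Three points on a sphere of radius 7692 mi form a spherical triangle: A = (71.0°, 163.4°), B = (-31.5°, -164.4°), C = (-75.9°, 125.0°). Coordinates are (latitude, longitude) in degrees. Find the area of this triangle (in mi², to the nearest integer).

77473123 mi²

Side lengths (central angles): a = 0.9573, b = 2.5961, c = 1.8329 rad; semiperimeter s = 2.6932.
By l'Huilier's theorem, tan(E/4) = √[tan(s/2) tan((s−a)/2) tan((s−b)/2) tan((s−c)/2)], giving spherical excess E = 1.3094 rad.
Area = E·R² = 1.3094 × (7692)² ≈ 77473123 mi².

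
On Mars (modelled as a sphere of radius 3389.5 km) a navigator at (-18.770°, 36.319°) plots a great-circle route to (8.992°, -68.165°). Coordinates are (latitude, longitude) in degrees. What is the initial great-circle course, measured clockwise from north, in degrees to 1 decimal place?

274.1°

Δλ = -104.484° = -1.8236 rad.
y = sin Δλ · cos φ₂ = (-0.9682)(0.9877) = -0.9563
x = cos φ₁ sin φ₂ − sin φ₁ cos φ₂ cos Δλ = (0.9468)(0.1563) − (-0.3218)(0.9877)(-0.2501) = 0.0685
θ = atan2(y, x) = -85.90°; adding 360° gives 274.1°.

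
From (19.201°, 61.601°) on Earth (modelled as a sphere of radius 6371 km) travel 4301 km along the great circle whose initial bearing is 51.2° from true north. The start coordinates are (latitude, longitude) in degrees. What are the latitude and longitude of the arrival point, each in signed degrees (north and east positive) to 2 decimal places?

Angular distance δ = d/R = 4301/6371 = 0.67509 rad; initial bearing θ = 0.8936 rad.
sin φ₂ = sin φ₁ cos δ + cos φ₁ sin δ cos θ = (0.3289)(0.7807) + (0.9444)(0.6250)(0.6266) = 0.6266, so φ₂ = 38.80°.
Δλ = atan2(sin θ sin δ cos φ₁, cos δ − sin φ₁ sin φ₂) = atan2(0.4600, 0.5746) = 38.678°.
λ₂ = 61.601° + 38.678° = 100.28°.

38.80°, 100.28°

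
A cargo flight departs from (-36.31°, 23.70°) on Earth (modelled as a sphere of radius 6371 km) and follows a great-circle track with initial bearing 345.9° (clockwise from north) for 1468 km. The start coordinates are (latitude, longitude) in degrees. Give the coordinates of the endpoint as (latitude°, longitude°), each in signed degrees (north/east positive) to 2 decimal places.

-23.45°, 20.22°

Angular distance δ = d/R = 1468/6371 = 0.23042 rad; initial bearing θ = 6.0371 rad.
sin φ₂ = sin φ₁ cos δ + cos φ₁ sin δ cos θ = (-0.5922)(0.9736) + (0.8058)(0.2284)(0.9699) = -0.3980, so φ₂ = -23.45°.
Δλ = atan2(sin θ sin δ cos φ₁, cos δ − sin φ₁ sin φ₂) = atan2(-0.0448, 0.7379) = -3.477°.
λ₂ = 23.700° − 3.477° = 20.22°.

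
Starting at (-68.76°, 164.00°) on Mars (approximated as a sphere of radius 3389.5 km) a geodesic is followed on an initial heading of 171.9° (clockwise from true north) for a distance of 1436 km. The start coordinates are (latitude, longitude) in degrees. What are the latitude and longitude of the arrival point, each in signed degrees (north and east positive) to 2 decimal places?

-85.64°, -65.71°

Angular distance δ = d/R = 1436/3389.5 = 0.42366 rad; initial bearing θ = 3.0002 rad.
sin φ₂ = sin φ₁ cos δ + cos φ₁ sin δ cos θ = (-0.9321)(0.9116) + (0.3623)(0.4111)(-0.9900) = -0.9971, so φ₂ = -85.64°.
Δλ = atan2(sin θ sin δ cos φ₁, cos δ − sin φ₁ sin φ₂) = atan2(0.0210, -0.0178) = 130.290°.
λ₂ = 164.000° + 130.290° = 294.29° → -65.71° after wrapping to (−180°, 180°].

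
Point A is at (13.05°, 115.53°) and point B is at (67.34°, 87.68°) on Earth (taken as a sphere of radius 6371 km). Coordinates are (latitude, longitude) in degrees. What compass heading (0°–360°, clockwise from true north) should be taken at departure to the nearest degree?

348°

With φ₁ = 0.2278, φ₂ = 1.1753, Δλ = -0.4861 rad, the forward-azimuth formula gives
θ = atan2( sin Δλ cos φ₂ , cos φ₁ sin φ₂ − sin φ₁ cos φ₂ cos Δλ ) = atan2(-0.1800, 0.8221) = -12.35°.
Adding 360° brings this into [0°, 360°): 348°.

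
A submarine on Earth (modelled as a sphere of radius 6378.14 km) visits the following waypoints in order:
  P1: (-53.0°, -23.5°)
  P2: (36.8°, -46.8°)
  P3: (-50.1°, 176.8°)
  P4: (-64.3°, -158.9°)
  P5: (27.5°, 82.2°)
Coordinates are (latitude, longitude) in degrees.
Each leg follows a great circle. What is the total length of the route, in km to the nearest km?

Leg P1→P2: central angle 1.6066 rad, distance 10247.2 km.
Leg P2→P3: central angle 2.5526 rad, distance 16280.9 km.
Leg P3→P4: central angle 0.3338 rad, distance 2129.1 km.
Leg P4→P5: central angle 2.2168 rad, distance 14138.8 km.
Total: 10247.2 + 16280.9 + 2129.1 + 14138.8 ≈ 42796 km.

42796 km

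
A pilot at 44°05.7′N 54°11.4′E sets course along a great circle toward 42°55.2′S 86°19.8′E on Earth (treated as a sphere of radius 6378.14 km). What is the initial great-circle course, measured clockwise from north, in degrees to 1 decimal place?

Δλ = 32.140° = 0.5609 rad.
y = sin Δλ · cos φ₂ = (0.5320)(0.7323) = 0.3896
x = cos φ₁ sin φ₂ − sin φ₁ cos φ₂ cos Δλ = (0.7182)(-0.6810) − (0.6959)(0.7323)(0.8468) = -0.9206
θ = atan2(y, x) = 157.06°, so the bearing is 157.1°.

157.1°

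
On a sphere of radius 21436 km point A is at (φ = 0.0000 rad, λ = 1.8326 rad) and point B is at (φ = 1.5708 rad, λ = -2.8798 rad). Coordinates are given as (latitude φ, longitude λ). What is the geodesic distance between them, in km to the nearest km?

33672 km

Let φ₁ = 0.0000 rad, φ₂ = 1.5708 rad, and Δλ = 1.5708 rad.
cos c = sin φ₁ sin φ₂ + cos φ₁ cos φ₂ cos Δλ = (0.0000)(1.0000) + (1.0000)(-0.0000)(0.0000) = -0.00000,
so c = arccos(-0.00000) = 1.57080 rad.
Distance = R·c = 21436 × 1.5708 ≈ 33672 km.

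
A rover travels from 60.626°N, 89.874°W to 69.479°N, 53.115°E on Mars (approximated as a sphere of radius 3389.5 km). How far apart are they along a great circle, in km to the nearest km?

2795 km

Let φ₁ = 1.0581 rad, φ₂ = 1.2126 rad, and Δλ = 2.4956 rad.
cos c = sin φ₁ sin φ₂ + cos φ₁ cos φ₂ cos Δλ = (0.8714)(0.9365) + (0.4905)(0.3506)(-0.7985) = 0.67883,
so c = arccos(0.67883) = 0.82462 rad.
Distance = R·c = 3389.5 × 0.8246 ≈ 2795 km.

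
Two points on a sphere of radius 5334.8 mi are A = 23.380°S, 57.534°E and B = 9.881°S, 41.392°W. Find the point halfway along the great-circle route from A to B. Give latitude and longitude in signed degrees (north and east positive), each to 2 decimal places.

The central angle between A and B is δ = 1.6431 rad.
With f = 0.5, the slerp weights are sin((1−f)δ)/sin δ = 0.7341 and sin(fδ)/sin δ = 0.7341.
Weighted sum of the unit vectors: (0.7341)·(0.4927,0.7744,-0.3968) + (0.7341)·(0.7391,-0.6514,-0.1716) = (0.9043, 0.0903, -0.4173).
Converting back: φ = atan2(z, √(x²+y²)) = -24.66°, λ = atan2(y, x) = 5.70°.

-24.66°, 5.70°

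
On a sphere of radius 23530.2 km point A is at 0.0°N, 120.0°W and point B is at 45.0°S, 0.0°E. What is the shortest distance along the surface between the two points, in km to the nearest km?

45464 km

In radians: φ₁ = 0.0000, φ₂ = -0.7854, Δλ = 120.000° = 2.0944 rad.
Haversine: a = sin²(Δφ/2) + cos φ₁ cos φ₂ sin²(Δλ/2) = 0.1464 + (1.0000)(0.7071)(0.7500) = 0.67678.
Central angle c = 2·arcsin(√a) = 1.93216 rad.
Distance = R·c = 23530.2 × 1.9322 ≈ 45464 km.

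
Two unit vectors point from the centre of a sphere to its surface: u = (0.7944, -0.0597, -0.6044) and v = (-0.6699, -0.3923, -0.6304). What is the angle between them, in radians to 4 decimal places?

u·v = -0.1277; |u| = 1.0000, |v| = 1.0000.
cos θ = (u·v)/(|u||v|) = -0.1277, so θ = 1.6989 rad.

1.6989 rad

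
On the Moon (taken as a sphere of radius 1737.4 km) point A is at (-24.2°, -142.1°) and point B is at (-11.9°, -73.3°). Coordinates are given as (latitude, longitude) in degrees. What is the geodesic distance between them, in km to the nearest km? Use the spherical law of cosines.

2000 km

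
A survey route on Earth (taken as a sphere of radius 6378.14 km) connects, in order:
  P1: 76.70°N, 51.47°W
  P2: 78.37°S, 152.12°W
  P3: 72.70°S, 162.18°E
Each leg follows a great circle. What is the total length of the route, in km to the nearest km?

19638 km

Leg P1→P2: central angle 2.8642 rad, distance 18268.2 km.
Leg P2→P3: central angle 0.2148 rad, distance 1369.8 km.
Total: 18268.2 + 1369.8 ≈ 19638 km.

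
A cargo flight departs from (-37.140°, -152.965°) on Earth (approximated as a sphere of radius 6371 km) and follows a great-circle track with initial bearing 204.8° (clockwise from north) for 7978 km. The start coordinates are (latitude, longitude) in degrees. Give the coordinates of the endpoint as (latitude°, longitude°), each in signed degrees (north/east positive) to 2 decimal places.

-61.20°, 82.82°

Angular distance δ = d/R = 7978/6371 = 1.25224 rad; initial bearing θ = 3.5744 rad.
sin φ₂ = sin φ₁ cos δ + cos φ₁ sin δ cos θ = (-0.6038)(0.3132) + (0.7972)(0.9497)(-0.9078) = -0.8763, so φ₂ = -61.20°.
Δλ = atan2(sin θ sin δ cos φ₁, cos δ − sin φ₁ sin φ₂) = atan2(-0.3175, -0.2159) = -124.212°.
λ₂ = -152.965° − 124.212° = -277.18° → 82.82° after wrapping to (−180°, 180°].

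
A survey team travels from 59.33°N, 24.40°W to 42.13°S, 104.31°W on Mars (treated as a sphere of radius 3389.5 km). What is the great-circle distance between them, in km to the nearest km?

7141 km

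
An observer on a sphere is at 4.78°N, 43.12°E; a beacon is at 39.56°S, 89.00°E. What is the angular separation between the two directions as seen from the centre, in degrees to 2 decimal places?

In radians: φ₁ = 0.0834, φ₂ = -0.6905, Δλ = 45.880° = 0.8008 rad.
Haversine: a = sin²(Δφ/2) + cos φ₁ cos φ₂ sin²(Δλ/2) = 0.1424 + (0.9965)(0.7710)(0.1519) = 0.25911.
Central angle c = 2·arcsin(√a) = 1.06812 rad.
So the angular separation is 61.20°.

61.20°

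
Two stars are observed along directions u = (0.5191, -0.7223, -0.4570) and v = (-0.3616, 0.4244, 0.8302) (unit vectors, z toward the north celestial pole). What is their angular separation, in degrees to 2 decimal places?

150.88°

u·v = -0.8737; |u| = 1.0000, |v| = 1.0001.
cos θ = (u·v)/(|u||v|) = -0.8736, so θ = 150.88°.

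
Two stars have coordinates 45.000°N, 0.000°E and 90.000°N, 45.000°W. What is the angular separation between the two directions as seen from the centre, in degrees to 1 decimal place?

Let φ₁ = 0.7854 rad, φ₂ = 1.5708 rad, and Δλ = -0.7854 rad.
cos c = sin φ₁ sin φ₂ + cos φ₁ cos φ₂ cos Δλ = (0.7071)(1.0000) + (0.7071)(0.0000)(0.7071) = 0.70711,
so c = arccos(0.70711) = 0.78540 rad.
So the angular separation is 45.0°.

45.0°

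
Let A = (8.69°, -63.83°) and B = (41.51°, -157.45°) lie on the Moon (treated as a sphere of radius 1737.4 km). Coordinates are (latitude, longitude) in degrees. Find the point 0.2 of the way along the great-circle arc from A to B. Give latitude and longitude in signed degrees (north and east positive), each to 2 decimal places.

The central angle between A and B is δ = 1.5174 rad.
With f = 0.2, the slerp weights are sin((1−f)δ)/sin δ = 0.9383 and sin(fδ)/sin δ = 0.2993.
Weighted sum of the unit vectors: (0.9383)·(0.4360,-0.8872,0.1511) + (0.2993)·(-0.6916,-0.2872,0.6628) = (0.2021, -0.9184, 0.3401).
Converting back: φ = atan2(z, √(x²+y²)) = 19.88°, λ = atan2(y, x) = -77.59°.

19.88°, -77.59°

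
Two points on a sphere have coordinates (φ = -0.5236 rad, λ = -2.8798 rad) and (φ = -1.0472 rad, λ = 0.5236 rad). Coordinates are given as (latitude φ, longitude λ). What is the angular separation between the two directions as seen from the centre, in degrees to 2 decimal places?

89.15°

Let φ₁ = -0.5236 rad, φ₂ = -1.0472 rad, and Δλ = -2.8798 rad.
cos c = sin φ₁ sin φ₂ + cos φ₁ cos φ₂ cos Δλ = (-0.5000)(-0.8660) + (0.8660)(0.5000)(-0.9659) = 0.01476,
so c = arccos(0.01476) = 1.55604 rad.
So the angular separation is 89.15°.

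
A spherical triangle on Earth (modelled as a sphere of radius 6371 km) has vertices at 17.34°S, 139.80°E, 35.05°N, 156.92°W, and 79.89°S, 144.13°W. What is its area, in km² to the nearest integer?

Side lengths (central angles): a = 2.0100, b = 1.2305, c = 1.3896 rad; semiperimeter s = 2.3151.
By l'Huilier's theorem, tan(E/4) = √[tan(s/2) tan((s−a)/2) tan((s−b)/2) tan((s−c)/2)], giving spherical excess E = 1.2555 rad.
Area = E·R² = 1.2555 × (6371)² ≈ 50959676 km².

50959676 km²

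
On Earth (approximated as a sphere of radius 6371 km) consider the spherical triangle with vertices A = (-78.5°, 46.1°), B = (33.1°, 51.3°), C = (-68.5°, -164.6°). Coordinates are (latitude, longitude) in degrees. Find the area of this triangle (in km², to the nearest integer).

Side lengths (central angles): a = 2.4292, b = 0.5569, c = 1.9485 rad; semiperimeter s = 2.4673.
By l'Huilier's theorem, tan(E/4) = √[tan(s/2) tan((s−a)/2) tan((s−b)/2) tan((s−c)/2)], giving spherical excess E = 0.5674 rad.
Area = E·R² = 0.5674 × (6371)² ≈ 23029105 km².

23029105 km²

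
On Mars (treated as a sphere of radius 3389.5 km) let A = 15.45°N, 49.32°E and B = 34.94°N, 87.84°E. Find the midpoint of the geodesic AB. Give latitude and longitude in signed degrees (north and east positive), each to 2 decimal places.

The central angle between A and B is δ = 0.6908 rad.
With f = 0.5, the slerp weights are sin((1−f)δ)/sin δ = 0.5314 and sin(fδ)/sin δ = 0.5314.
Weighted sum of the unit vectors: (0.5314)·(0.6283,0.7310,0.2664) + (0.5314)·(0.0309,0.8192,0.5727) = (0.3503, 0.8237, 0.4459).
Converting back: φ = atan2(z, √(x²+y²)) = 26.48°, λ = atan2(y, x) = 66.96°.

26.48°, 66.96°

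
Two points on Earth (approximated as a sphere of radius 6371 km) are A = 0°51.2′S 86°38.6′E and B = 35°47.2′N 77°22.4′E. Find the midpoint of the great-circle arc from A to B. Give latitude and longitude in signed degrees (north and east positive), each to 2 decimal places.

17.52°, 82.49°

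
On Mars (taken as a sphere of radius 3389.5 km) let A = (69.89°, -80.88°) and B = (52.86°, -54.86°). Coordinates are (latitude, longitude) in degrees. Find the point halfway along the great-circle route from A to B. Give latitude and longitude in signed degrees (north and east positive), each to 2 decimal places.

61.95°, -64.24°

The central angle between A and B is δ = 0.3622 rad.
With f = 0.5, the slerp weights are sin((1−f)δ)/sin δ = 0.5083 and sin(fδ)/sin δ = 0.5083.
Weighted sum of the unit vectors: (0.5083)·(0.0545,-0.3395,0.9390) + (0.5083)·(0.3475,-0.4937,0.7972) = (0.2043, -0.4235, 0.8825).
Converting back: φ = atan2(z, √(x²+y²)) = 61.95°, λ = atan2(y, x) = -64.24°.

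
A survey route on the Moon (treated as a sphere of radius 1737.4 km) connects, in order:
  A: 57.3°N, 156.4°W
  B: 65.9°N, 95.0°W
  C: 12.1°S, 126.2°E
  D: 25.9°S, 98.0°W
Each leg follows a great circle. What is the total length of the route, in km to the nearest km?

8223 km

Leg A→B: central angle 0.5079 rad, distance 882.5 km.
Leg B→C: central angle 2.0849 rad, distance 3622.3 km.
Leg C→D: central angle 2.1401 rad, distance 3718.1 km.
Total: 882.5 + 3622.3 + 3718.1 ≈ 8223 km.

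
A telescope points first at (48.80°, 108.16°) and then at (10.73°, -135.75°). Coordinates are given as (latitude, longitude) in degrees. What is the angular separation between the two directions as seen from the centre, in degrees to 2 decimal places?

98.31°

Let φ₁ = 0.8517 rad, φ₂ = 0.1873 rad, and Δλ = 2.0262 rad.
Haversine: a = sin²(Δφ/2) + cos φ₁ cos φ₂ sin²(Δλ/2) = 0.1064 + (0.6587)(0.9825)(0.7199) = 0.57226.
Central angle c = 2·arcsin(√a) = 1.71583 rad.
So the angular separation is 98.31°.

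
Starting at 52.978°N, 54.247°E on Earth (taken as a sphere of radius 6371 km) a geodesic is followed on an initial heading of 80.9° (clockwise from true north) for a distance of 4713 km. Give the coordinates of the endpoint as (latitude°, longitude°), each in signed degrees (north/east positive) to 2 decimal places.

Angular distance δ = d/R = 4713/6371 = 0.73976 rad; initial bearing θ = 1.4120 rad.
sin φ₂ = sin φ₁ cos δ + cos φ₁ sin δ cos θ = (0.7984)(0.7386) + (0.6021)(0.6741)(0.1582) = 0.6539, so φ₂ = 40.84°.
Δλ = atan2(sin θ sin δ cos φ₁, cos δ − sin φ₁ sin φ₂) = atan2(0.4008, 0.2165) = 61.619°.
λ₂ = 54.247° + 61.619° = 115.87°.

40.84°, 115.87°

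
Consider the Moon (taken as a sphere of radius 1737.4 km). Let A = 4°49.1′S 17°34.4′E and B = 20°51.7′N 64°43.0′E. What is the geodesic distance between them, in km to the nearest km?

1604 km

In radians: φ₁ = -0.0841, φ₂ = 0.3641, Δλ = 47.143° = 0.8228 rad.
Haversine: a = sin²(Δφ/2) + cos φ₁ cos φ₂ sin²(Δλ/2) = 0.0494 + (0.9965)(0.9344)(0.1599) = 0.19829.
Central angle c = 2·arcsin(√a) = 0.92302 rad.
Distance = R·c = 1737.4 × 0.9230 ≈ 1604 km.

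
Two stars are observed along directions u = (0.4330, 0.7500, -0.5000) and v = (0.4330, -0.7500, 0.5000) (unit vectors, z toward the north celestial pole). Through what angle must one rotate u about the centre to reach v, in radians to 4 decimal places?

2.2460 rad

u·v = -0.6250; |u| = 1.0000, |v| = 1.0000.
cos θ = (u·v)/(|u||v|) = -0.6250, so θ = 2.2460 rad.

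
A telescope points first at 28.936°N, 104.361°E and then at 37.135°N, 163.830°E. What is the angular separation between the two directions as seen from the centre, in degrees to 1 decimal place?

In radians: φ₁ = 0.5050, φ₂ = 0.6481, Δλ = 59.469° = 1.0379 rad.
Haversine: a = sin²(Δφ/2) + cos φ₁ cos φ₂ sin²(Δλ/2) = 0.0051 + (0.8752)(0.7972)(0.2460) = 0.17674.
Central angle c = 2·arcsin(√a) = 0.86779 rad.
So the angular separation is 49.7°.

49.7°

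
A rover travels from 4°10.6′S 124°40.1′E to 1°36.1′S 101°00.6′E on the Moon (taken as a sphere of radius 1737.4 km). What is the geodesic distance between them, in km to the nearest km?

Let φ₁ = -0.0729 rad, φ₂ = -0.0280 rad, and Δλ = -0.4129 rad.
cos c = sin φ₁ sin φ₂ + cos φ₁ cos φ₂ cos Δλ = (-0.0728)(-0.0280) + (0.9973)(0.9996)(0.9160) = 0.91520,
so c = arccos(0.91520) = 0.41479 rad.
Distance = R·c = 1737.4 × 0.4148 ≈ 721 km.

721 km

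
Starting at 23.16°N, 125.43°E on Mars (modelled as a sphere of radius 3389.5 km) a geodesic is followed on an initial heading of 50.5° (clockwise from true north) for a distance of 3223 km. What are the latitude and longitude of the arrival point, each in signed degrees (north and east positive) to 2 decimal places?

44.79°, -172.33°

Angular distance δ = d/R = 3223/3389.5 = 0.95088 rad; initial bearing θ = 0.8814 rad.
sin φ₂ = sin φ₁ cos δ + cos φ₁ sin δ cos θ = (0.3933)(0.5810) + (0.9194)(0.8139)(0.6361) = 0.7045, so φ₂ = 44.79°.
Δλ = atan2(sin θ sin δ cos φ₁, cos δ − sin φ₁ sin φ₂) = atan2(0.5774, 0.3039) = 62.243°.
λ₂ = 125.430° + 62.243° = 187.67° → -172.33° after wrapping to (−180°, 180°].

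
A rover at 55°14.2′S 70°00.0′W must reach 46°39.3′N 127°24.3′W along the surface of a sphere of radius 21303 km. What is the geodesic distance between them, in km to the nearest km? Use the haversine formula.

In radians: φ₁ = -0.9641, φ₂ = 0.8143, Δλ = -57.405° = -1.0019 rad.
Haversine: a = sin²(Δφ/2) + cos φ₁ cos φ₂ sin²(Δλ/2) = 0.6030 + (0.5702)(0.6864)(0.2307) = 0.69330.
Central angle c = 2·arcsin(√a) = 1.96774 rad.
Distance = R·c = 21303 × 1.9677 ≈ 41919 km.

41919 km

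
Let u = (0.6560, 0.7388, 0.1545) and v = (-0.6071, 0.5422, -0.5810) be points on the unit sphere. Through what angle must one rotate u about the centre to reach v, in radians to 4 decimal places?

1.6583 rad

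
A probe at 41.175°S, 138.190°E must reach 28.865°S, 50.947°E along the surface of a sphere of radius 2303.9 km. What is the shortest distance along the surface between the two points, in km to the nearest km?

2796 km

With latitudes φ₁ = -41.175°, φ₂ = -28.865° and longitude difference Δλ = -87.243°:
Haversine: a = sin²(Δφ/2) + cos φ₁ cos φ₂ sin²(Δλ/2) = 0.0115 + (0.7527)(0.8758)(0.4759) = 0.32524.
Central angle c = 2·arcsin(√a) = 1.21373 rad.
Distance = R·c = 2303.9 × 1.2137 ≈ 2796 km.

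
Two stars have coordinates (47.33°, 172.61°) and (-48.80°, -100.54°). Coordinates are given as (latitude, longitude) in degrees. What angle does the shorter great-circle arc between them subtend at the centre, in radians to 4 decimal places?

Let φ₁ = 0.8261 rad, φ₂ = -0.8517 rad, and Δλ = 1.5158 rad.
cos c = sin φ₁ sin φ₂ + cos φ₁ cos φ₂ cos Δλ = (0.7353)(-0.7524) + (0.6778)(0.6587)(0.0550) = -0.52870,
so c = arccos(-0.52870) = 2.12786 rad.
So the angular separation is 2.1279 rad.

2.1279 rad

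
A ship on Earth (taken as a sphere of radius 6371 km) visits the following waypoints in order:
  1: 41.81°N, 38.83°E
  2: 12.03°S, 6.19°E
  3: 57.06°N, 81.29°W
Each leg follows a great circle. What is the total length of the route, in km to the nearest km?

Leg 1→2: central angle 1.0759 rad, distance 6854.7 km.
Leg 2→3: central angle 1.7229 rad, distance 10976.7 km.
Total: 6854.7 + 10976.7 ≈ 17831 km.

17831 km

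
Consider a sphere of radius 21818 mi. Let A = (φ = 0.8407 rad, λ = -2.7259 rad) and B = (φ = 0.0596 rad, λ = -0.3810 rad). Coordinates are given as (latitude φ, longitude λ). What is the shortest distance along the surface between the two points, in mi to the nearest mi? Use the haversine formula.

With latitudes φ₁ = 48.169°, φ₂ = 3.415° and longitude difference Δλ = 134.353°:
Haversine: a = sin²(Δφ/2) + cos φ₁ cos φ₂ sin²(Δλ/2) = 0.1449 + (0.6669)(0.9982)(0.8495) = 0.71052.
Central angle c = 2·arcsin(√a) = 2.00538 rad.
Distance = R·c = 21818 × 2.0054 ≈ 43753 mi.

43753 mi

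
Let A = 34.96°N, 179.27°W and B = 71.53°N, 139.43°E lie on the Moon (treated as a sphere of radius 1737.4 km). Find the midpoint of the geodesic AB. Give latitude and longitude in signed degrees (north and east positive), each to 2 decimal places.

54.68°, 169.55°

Central angle δ = 0.7399 rad. Interpolating on the sphere with fraction f = 0.5:
P = [sin((1−f)δ)·A + sin(fδ)·B] / sin δ = 0.5363·A + 0.5363·B in Cartesian coordinates,
giving P = (-0.5685, 0.1049, 0.8159), i.e. latitude 54.68°, longitude 169.55°.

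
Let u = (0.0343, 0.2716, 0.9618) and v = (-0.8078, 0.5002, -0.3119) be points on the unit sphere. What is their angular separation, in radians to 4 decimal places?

u·v = -0.1918; |u| = 1.0000, |v| = 1.0000.
cos θ = (u·v)/(|u||v|) = -0.1918, so θ = 1.7638 rad.

1.7638 rad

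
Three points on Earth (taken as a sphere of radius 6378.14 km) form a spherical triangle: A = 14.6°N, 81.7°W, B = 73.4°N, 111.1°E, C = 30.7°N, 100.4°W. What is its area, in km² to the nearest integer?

9587628 km²

Side lengths (central angles): a = 1.2872, b = 0.4107, c = 1.5988 rad; semiperimeter s = 1.6483.
By l'Huilier's theorem, tan(E/4) = √[tan(s/2) tan((s−a)/2) tan((s−b)/2) tan((s−c)/2)], giving spherical excess E = 0.2357 rad.
Area = E·R² = 0.2357 × (6378.14)² ≈ 9587628 km².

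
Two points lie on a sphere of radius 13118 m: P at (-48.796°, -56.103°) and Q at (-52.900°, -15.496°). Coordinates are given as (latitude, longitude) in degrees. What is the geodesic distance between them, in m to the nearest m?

In radians: φ₁ = -0.8517, φ₂ = -0.9233, Δλ = 40.607° = 0.7087 rad.
cos c = sin φ₁ sin φ₂ + cos φ₁ cos φ₂ cos Δλ = (-0.7524)(-0.7976) + (0.6587)(0.6032)(0.7592) = 0.90175,
so c = arccos(0.90175) = 0.44700 rad.
Distance = R·c = 13118 × 0.4470 ≈ 5864 m.

5864 m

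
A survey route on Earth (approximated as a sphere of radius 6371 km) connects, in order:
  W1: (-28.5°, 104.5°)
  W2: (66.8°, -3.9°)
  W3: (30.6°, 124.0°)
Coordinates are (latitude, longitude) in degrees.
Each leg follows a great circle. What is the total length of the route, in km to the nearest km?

22036 km

Leg W1→W2: central angle 2.1506 rad, distance 13701.4 km.
Leg W2→W3: central angle 1.3082 rad, distance 8334.6 km.
Total: 13701.4 + 8334.6 ≈ 22036 km.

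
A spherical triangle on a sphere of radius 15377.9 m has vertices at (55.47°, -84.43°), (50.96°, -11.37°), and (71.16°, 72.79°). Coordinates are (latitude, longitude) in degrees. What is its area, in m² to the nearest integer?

Side lengths (central angles): a = 0.7139, b = 0.9136, c = 0.7319 rad; semiperimeter s = 1.1797.
By l'Huilier's theorem, tan(E/4) = √[tan(s/2) tan((s−a)/2) tan((s−b)/2) tan((s−c)/2)], giving spherical excess E = 0.2778 rad.
Area = E·R² = 0.2778 × (15377.9)² ≈ 65697625 m².

65697625 m²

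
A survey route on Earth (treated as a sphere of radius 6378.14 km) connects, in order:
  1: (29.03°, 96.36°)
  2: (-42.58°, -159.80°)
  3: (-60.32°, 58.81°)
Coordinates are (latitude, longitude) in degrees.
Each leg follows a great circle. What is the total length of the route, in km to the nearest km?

21285 km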